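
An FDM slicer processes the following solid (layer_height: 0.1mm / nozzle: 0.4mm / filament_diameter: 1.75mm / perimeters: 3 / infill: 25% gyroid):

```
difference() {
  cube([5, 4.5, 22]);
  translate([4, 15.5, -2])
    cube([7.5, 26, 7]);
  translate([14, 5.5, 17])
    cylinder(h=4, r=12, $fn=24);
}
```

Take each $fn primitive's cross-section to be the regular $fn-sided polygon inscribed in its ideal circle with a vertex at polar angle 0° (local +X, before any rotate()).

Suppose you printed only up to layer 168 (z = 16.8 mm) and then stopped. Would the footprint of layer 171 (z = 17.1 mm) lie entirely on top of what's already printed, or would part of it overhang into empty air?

entirely on top

Compare the two slices. At z = 16.8: the 5×4.5 cube contributes its full rectangle (area 22.50 mm²); the cube at (4, 15.5) is absent (z outside [-2, 5]); the cylinder at (14, 5.5) does not reach this height (z outside [17, 21]); Taking the first minus the rest: none of the subtracted shapes is present at this height, so the 5×4.5 cube is unchanged — area = 22.50 mm². At z = 17.1: the 5×4.5 cube contributes its full rectangle (area 22.50 mm²); the cube at (4, 15.5) is not intersected at this z (z outside [-2, 5]); the r=12 cylinder at (14, 5.5) contributes a regular 24-gon of circumradius 12 (area = (24/2)·12.000²·sin(360°/24) = 447.24 mm²); After the difference (first − rest): starting from the 5×4.5 cube (22.50 mm²), the r=12 cylinder at (14, 5.5) partially overlaps it — only the 10.76 mm² overlap (of its 447.24 mm²) is removed, clipping the outline — area = 11.74 mm². Checking containment: the cross-section at z = 17.1 is a subset of the cross-section at z = 16.8.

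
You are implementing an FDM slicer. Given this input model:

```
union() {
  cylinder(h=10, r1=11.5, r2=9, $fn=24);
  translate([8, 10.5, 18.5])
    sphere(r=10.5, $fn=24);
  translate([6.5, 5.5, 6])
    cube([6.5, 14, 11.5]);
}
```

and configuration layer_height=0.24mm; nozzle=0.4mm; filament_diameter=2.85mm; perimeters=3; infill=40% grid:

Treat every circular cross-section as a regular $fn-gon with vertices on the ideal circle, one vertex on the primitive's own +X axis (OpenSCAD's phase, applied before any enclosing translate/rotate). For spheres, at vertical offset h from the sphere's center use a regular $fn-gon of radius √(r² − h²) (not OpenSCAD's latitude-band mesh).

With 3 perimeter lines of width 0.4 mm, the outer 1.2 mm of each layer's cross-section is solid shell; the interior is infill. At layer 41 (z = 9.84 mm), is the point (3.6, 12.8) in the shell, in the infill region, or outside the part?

At z = 9.84 mm: the cone contributes a regular 24-gon of circumradius 9.040 (interpolated between r1=11.5 and r2=9 at t=0.984); the sphere at (8, 10.5): section is a regular 24-gon, circumradius = √(r²−h²) = √(10.5²−8.66²) = 5.938; the 6.5×14 cube at (6.5, 5.5) contributes its full rectangle; Merging all regions: the regions partially overlap (shared area 72.88 mm²), so overlapping operands fuse into one piece — 1 connected region. Overall, the cross-section is a single solid region. The nearest boundary edge runs (2.26, 12.04)→(2.86, 13.47); distance from the point to it = 0.94 mm. The point is inside the cross-section, 0.94 mm from the nearest boundary — within the 1.2 mm shell band (3 × 0.4).

shell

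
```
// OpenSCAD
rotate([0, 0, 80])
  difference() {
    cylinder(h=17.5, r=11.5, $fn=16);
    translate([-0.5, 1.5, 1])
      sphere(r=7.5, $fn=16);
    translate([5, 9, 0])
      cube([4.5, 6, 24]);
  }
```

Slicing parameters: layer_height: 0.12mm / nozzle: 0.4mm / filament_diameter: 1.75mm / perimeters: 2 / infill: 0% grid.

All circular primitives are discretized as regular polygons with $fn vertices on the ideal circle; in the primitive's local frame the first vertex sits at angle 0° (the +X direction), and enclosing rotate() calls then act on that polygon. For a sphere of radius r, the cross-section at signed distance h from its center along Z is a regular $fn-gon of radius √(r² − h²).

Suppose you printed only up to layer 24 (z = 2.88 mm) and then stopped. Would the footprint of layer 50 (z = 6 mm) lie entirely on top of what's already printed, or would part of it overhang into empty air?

Compare the two slices. At z = 2.88: the cylinder: section is a regular 16-gon, circumradius r=11.5 (area = (16/2)·11.500²·sin(360°/16) = 404.88 mm²); the r=7.5 sphere at (-0.5, 1.5) slices to a regular 16-gon of circumradius 7.261 (√(r²−h²) with h=1.88 from center) (area = (16/2)·7.261²·sin(360°/16) = 161.39 mm²); the cube at (5, 9) is present — its section is the full 4.5×6 rectangle (area 27.00 mm²); Taking the first minus the rest: starting from the r=11.5 cylinder (404.88 mm²), the r=7.5 sphere at (-0.5, 1.5) lies wholly inside it (removes its full 161.39 mm² and its 45.33 mm outline becomes a hole wall); the 4.5×6 cube at (5, 9) partially overlaps it — only the 1.12 mm² overlap (of its 27.00 mm²) is removed, clipping the outline — area = 242.37 mm²; (rotated 80° about Z; rotation is an isometry so areas/perimeters/island counts are preserved). At z = 6: the cylinder: section is a regular 16-gon, circumradius r=11.5 (area = (16/2)·11.500²·sin(360°/16) = 404.88 mm²); the r=7.5 sphere at (-0.5, 1.5) contributes a regular 16-gon of circumradius √(7.5²−5²) = 5.590 (area = (16/2)·5.590²·sin(360°/16) = 95.67 mm²); the 4.5×6 cube at (5, 9) contributes its full rectangle (area 27.00 mm²); After the difference (first − rest): starting from the r=11.5 cylinder (404.88 mm²), the r=7.5 sphere at (-0.5, 1.5) lies wholly inside it (removes its full 95.67 mm² and its 34.90 mm outline becomes a hole wall); the 4.5×6 cube at (5, 9) partially overlaps it — only the 1.12 mm² overlap (of its 27.00 mm²) is removed, clipping the outline — area = 308.09 mm²; (rotated 80° about Z; rotation is an isometry so areas/perimeters/island counts are preserved). Checking containment: at z = 6 the cross-section extends beyond the z = 2.88 cross-section by about 65.72 mm².

part overhangs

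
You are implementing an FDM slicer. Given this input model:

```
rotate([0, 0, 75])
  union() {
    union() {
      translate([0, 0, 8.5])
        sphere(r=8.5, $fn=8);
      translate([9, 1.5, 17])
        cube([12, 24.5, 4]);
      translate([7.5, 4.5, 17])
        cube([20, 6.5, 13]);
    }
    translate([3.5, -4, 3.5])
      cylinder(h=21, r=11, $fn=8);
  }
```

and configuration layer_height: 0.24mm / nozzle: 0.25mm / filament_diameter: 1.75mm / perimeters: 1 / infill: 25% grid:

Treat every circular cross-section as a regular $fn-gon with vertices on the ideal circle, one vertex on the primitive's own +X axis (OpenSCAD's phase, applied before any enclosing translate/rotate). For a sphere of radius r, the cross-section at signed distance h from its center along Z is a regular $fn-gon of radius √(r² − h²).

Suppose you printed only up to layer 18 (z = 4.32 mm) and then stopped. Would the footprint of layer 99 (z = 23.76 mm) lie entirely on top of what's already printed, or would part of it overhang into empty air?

part overhangs

Compare the two slices. At z = 4.32: the r=8.5 sphere slices to a regular 8-gon of circumradius 7.401 (√(r²−h²) with h=4.18 from center) (area = (8/2)·7.401²·sin(360°/8) = 154.93 mm²); the cube at (9, 1.5) does not reach this height (z outside [17, 21]); the cube at (7.5, 4.5) is not intersected at this z (z outside [17, 30]); Merging all regions: only the r=8.5 sphere is present, so the union is just that shape — area = 154.93 mm²; the cylinder at (3.5, -4): section is a regular 8-gon, circumradius r=11 (area = (8/2)·11.000²·sin(360°/8) = 342.24 mm²); Taking the union: the regions partially overlap — summed areas 497.17 mm² minus the doubly-counted overlap 135.58 mm² gives 361.60 mm² — area = 361.60 mm²; (whole slice rotated 75° about Z — lengths, areas and connectivity unchanged). At z = 23.76: the sphere is absent (|z−center|=15.260 > r=8.5); the cube at (9, 1.5) does not reach this height (z outside [17, 21]); the cube at (7.5, 4.5) (footprint 20×6.5) is included at this height (area 130.00 mm²); Combining (union): only the 20×6.5 cube at (7.5, 4.5) is present, so the union is just that shape — area = 130.00 mm²; the r=11 cylinder at (3.5, -4) gives a regular 8-gon of circumradius 11 (constant along its height) (area = (8/2)·11.000²·sin(360°/8) = 342.24 mm²); Taking the union: the regions partially overlap — summed areas 472.24 mm² minus the doubly-counted overlap 0.86 mm² gives 471.38 mm² — area = 471.38 mm²; (rotated 75° about Z; rotation is an isometry so areas/perimeters/island counts are preserved). Checking containment: at z = 23.76 the cross-section extends beyond the z = 4.32 cross-section by about 129.14 mm².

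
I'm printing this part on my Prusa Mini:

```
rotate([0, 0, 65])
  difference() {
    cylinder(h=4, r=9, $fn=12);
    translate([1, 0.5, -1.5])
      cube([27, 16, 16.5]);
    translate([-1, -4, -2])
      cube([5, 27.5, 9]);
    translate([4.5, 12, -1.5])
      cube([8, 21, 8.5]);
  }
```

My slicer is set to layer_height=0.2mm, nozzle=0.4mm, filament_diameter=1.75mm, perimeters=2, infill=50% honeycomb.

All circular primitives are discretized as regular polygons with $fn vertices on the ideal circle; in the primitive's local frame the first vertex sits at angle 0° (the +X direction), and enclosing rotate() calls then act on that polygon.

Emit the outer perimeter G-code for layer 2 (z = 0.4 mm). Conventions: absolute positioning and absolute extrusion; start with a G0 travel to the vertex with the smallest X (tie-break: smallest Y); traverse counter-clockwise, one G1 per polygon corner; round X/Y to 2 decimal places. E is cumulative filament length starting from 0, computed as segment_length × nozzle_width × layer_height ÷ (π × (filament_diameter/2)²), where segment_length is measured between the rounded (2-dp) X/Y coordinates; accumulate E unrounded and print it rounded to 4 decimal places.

G0 X-8.97 Y-0.78 Z0.40
G1 X-7.37 Y-5.16 E0.1551
G1 X-3.80 Y-8.16 E0.3102
G1 X0.78 Y-8.97 E0.4649
G1 X5.16 Y-7.37 E0.6200
G1 X8.16 Y-3.80 E0.7751
G1 X8.97 Y0.78 E0.9298
G1 X7.37 Y5.16 E1.0849
G1 X3.80 Y8.16 E1.2400
G1 X3.29 Y8.25 E1.2572
G1 X1.24 Y3.84 E1.4189
G1 X5.32 Y1.93 E1.5688
G1 X3.20 Y-2.60 E1.7351
G1 X-8.34 Y2.78 E2.1586
G1 X-8.97 Y-0.78 E2.2789

At z = 0.4 mm: the r=9 cylinder gives a regular 12-gon of circumradius 9 (constant along its height); the cube at (1, 0.5) is present — its section is the full 27×16 rectangle; the cube at (-1, -4) is present — its section is the full 5×27.5 rectangle; the cube at (4.5, 12) (footprint 8×21) is included at this height; Taking the first minus the rest: starting from the r=9 cylinder, the 27×16 cube at (1, 0.5) partially overlaps it — only the 47.92 mm² overlap (of its 432.00 mm²) is removed, clipping the outline; the 5×27.5 cube at (-1, -4) partially overlaps it — only the 39.23 mm² overlap (of its 137.50 mm²) is removed, clipping the outline; the 8×21 cube at (4.5, 12) misses the remaining region (no effect) — 1 connected region; (whole slice rotated 65° about Z — lengths, areas and connectivity unchanged). The outline is a single polygon with 14 vertices. Extrusion per mm of travel: 0.4 × 0.2 / (π × 0.875²) = 0.033260. Accumulating E over each segment gives final E = 2.2789.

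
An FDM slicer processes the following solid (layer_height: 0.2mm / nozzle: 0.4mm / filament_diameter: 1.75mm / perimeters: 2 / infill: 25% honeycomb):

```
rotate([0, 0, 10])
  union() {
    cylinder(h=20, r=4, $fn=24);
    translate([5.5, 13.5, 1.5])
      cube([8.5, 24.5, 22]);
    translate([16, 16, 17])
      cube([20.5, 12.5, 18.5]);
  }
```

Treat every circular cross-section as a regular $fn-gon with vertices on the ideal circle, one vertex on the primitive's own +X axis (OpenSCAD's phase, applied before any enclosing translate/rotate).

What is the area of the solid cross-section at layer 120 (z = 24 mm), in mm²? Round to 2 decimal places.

At z = 24 mm: the cylinder is not intersected at this z (z outside [0, 20]); the cube at (5.5, 13.5) does not reach this height (z outside [1.5, 23.5]); the cube at (16, 16) is present — its section is the full 20.5×12.5 rectangle (area 256.25 mm²); Merging all regions: only the 20.5×12.5 cube at (16, 16) is present, so the union is just that shape — area = 256.25 mm²; (rotated 10° about Z; rotation is an isometry so areas/perimeters/island counts are preserved). Overall, the cross-section is a single solid region. Net area = 256.25 mm².

256.25 mm²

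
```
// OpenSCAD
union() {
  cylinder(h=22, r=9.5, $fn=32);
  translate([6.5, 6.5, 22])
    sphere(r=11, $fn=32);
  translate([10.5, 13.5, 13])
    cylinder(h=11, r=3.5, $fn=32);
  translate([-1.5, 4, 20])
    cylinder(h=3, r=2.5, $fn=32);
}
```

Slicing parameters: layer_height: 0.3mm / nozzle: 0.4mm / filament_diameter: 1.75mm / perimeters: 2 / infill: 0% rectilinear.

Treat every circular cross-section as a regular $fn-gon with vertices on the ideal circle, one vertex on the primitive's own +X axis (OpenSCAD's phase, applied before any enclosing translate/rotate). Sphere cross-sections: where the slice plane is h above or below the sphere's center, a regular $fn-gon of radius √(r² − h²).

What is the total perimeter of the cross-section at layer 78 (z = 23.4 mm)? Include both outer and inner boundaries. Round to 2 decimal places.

68.89 mm

At z = 23.4 mm: the cylinder does not reach this height (z outside [0, 22]); the sphere at (6.5, 6.5): section is a regular 32-gon, circumradius = √(r²−h²) = √(11²−1.4²) = 10.911 (perimeter = 2·32·10.911·sin(180°/32) = 68.44 mm); the r=3.5 cylinder at (10.5, 13.5) contributes a regular 32-gon of circumradius 3.5 (perimeter = 2·32·3.500·sin(180°/32) = 21.96 mm); the cylinder at (-1.5, 4) is not intersected at this z (z outside [20, 23]); Combining (union): the regions partially overlap (shared area 36.00 mm²), so the edge portions inside another operand are dropped and the merged outline is re-measured after clipping — boundary = 68.89 mm. Overall, the cross-section is a single solid region. Total boundary length (outer) = 68.89 mm.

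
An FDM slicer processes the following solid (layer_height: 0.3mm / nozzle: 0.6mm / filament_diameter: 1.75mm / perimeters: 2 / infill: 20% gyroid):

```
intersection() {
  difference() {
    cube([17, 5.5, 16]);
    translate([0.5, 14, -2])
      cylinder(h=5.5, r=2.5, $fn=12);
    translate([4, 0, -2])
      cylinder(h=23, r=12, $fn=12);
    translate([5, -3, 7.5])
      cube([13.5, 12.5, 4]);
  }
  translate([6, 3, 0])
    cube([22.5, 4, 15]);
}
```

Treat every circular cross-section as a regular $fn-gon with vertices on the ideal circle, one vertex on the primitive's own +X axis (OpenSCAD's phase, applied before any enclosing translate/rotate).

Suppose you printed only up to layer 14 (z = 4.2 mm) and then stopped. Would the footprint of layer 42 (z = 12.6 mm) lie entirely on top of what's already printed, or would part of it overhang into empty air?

Compare the two slices. At z = 4.2: the cube (footprint 17×5.5) is included at this height (area 93.50 mm²); the cylinder at (0.5, 14) does not reach this height (z outside [-2, 3.5]); the cylinder at (4, 0): section is a regular 12-gon, circumradius r=12 (area = (12/2)·12.000²·sin(360°/12) = 432.00 mm²); the cube at (5, -3) is absent (z outside [7.5, 11.5]); After the difference (first − rest): starting from the 17×5.5 cube (93.50 mm²), the r=12 cylinder at (4, 0) partially overlaps it — only the 83.95 mm² overlap (of its 432.00 mm²) is removed, clipping the outline — area = 9.55 mm²; the cube at (6, 3) (footprint 22.5×4) is included at this height (area 90.00 mm²); Keeping only the common overlap: the 22.5×4 cube at (6, 3) partially overlaps that combined region; clipping to the common part keeps 5.35 mm² — area = 5.35 mm². At z = 12.6: the cube is present — its section is the full 17×5.5 rectangle (area 93.50 mm²); the cylinder at (0.5, 14) is not intersected at this z (z outside [-2, 3.5]); the cylinder at (4, 0): section is a regular 12-gon, circumradius r=12 (area = (12/2)·12.000²·sin(360°/12) = 432.00 mm²); the cube at (5, -3) is not intersected at this z (z outside [7.5, 11.5]); After the difference (first − rest): starting from the 17×5.5 cube (93.50 mm²), the r=12 cylinder at (4, 0) partially overlaps it — only the 83.95 mm² overlap (of its 432.00 mm²) is removed, clipping the outline — area = 9.55 mm²; the cube at (6, 3) (footprint 22.5×4) is included at this height (area 90.00 mm²); After intersecting: the 22.5×4 cube at (6, 3) partially overlaps the result so far; clipping to the common part keeps 5.35 mm² — area = 5.35 mm². Checking containment: the cross-section at z = 12.6 is a subset of the cross-section at z = 4.2.

entirely on top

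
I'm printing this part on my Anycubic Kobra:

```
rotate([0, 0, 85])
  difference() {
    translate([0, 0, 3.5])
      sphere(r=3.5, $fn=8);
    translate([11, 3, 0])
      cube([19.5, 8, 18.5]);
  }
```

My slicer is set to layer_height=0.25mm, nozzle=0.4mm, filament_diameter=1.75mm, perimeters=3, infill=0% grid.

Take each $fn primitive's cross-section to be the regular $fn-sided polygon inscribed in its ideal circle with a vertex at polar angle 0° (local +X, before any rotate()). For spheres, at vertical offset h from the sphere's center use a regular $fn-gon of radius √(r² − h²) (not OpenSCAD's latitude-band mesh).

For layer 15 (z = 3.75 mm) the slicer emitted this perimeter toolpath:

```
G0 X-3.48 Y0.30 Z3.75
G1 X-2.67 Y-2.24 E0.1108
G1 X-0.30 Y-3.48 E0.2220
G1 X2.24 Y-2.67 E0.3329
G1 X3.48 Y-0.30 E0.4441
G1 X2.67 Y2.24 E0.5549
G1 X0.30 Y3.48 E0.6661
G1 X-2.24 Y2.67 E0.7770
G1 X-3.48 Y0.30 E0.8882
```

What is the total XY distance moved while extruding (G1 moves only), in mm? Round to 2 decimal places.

21.36 mm

Sum the Euclidean lengths of each G1 segment: total = 21.36 mm.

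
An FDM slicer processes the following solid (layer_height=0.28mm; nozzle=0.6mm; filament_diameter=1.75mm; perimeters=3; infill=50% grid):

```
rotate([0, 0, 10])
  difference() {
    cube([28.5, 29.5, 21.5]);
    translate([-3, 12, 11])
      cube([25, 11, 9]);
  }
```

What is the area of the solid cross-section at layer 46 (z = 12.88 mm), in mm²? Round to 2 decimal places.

598.75 mm²

At z = 12.88 mm: the cube is present — its section is the full 28.5×29.5 rectangle (area 840.75 mm²); the cube at (-3, 12) (footprint 25×11) is included at this height (area 275.00 mm²); Taking the first minus the rest: starting from the 28.5×29.5 cube (840.75 mm²), the 25×11 cube at (-3, 12) partially overlaps it — only the 242.00 mm² overlap (of its 275.00 mm²) is removed, clipping the outline — area = 598.75 mm²; (whole slice rotated 10° about Z — lengths, areas and connectivity unchanged). Overall, the cross-section is a single solid region. Net area = 598.75 mm².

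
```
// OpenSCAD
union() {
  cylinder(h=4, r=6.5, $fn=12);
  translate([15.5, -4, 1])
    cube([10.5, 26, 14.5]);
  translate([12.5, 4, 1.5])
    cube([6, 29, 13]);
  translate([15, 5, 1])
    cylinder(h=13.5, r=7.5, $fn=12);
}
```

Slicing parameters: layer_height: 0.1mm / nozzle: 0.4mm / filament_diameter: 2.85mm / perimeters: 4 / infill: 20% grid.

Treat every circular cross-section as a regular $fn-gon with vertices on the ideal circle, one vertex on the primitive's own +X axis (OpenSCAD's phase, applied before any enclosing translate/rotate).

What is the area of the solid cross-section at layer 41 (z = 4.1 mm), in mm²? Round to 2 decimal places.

460.18 mm²

At z = 4.1 mm: the cylinder does not reach this height (z outside [0, 4]); the cube at (15.5, -4) (footprint 10.5×26) is included at this height (area 273.00 mm²); the 6×29 cube at (12.5, 4) contributes its full rectangle (area 174.00 mm²); the cylinder at (15, 5): section is a regular 12-gon, circumradius r=7.5 (area = (12/2)·7.500²·sin(360°/12) = 168.75 mm²); Combining (union): the regions partially overlap — summed areas 615.75 mm² minus the doubly-counted overlap 155.57 mm² gives 460.18 mm² — area = 460.18 mm². Overall, the cross-section is a single solid region. Net area = 460.18 mm².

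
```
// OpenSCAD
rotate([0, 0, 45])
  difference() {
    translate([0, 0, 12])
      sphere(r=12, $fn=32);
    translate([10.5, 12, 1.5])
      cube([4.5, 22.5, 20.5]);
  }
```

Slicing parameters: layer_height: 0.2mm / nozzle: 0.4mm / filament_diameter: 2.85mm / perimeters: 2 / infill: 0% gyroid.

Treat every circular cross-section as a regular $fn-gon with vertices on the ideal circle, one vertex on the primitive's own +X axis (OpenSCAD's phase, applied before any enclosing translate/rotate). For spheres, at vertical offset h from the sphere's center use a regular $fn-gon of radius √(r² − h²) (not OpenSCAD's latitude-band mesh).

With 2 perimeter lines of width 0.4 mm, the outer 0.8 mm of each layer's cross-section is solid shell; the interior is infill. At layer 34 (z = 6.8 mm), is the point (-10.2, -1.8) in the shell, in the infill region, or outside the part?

shell

At z = 6.8 mm: the sphere: section is a regular 32-gon, circumradius = √(r²−h²) = √(12²−5.2²) = 10.815; the 4.5×22.5 cube at (10.5, 12) contributes its full rectangle; Taking the first minus the rest: starting from the r=12 sphere, the 4.5×22.5 cube at (10.5, 12) misses the remaining region (no effect) — 1 connected region; (whole slice rotated 45° about Z — lengths, areas and connectivity unchanged). Overall, the cross-section is a single solid region. Undo the 45° rotation: the query point maps to (-8.485, 5.940) in the un-rotated model frame. The nearest boundary edge runs (-8.99, 6.01)→(-7.65, 7.65); distance from the point to it = 0.44 mm. The point is inside the cross-section, 0.44 mm from the nearest boundary — within the 0.8 mm shell band (2 × 0.4).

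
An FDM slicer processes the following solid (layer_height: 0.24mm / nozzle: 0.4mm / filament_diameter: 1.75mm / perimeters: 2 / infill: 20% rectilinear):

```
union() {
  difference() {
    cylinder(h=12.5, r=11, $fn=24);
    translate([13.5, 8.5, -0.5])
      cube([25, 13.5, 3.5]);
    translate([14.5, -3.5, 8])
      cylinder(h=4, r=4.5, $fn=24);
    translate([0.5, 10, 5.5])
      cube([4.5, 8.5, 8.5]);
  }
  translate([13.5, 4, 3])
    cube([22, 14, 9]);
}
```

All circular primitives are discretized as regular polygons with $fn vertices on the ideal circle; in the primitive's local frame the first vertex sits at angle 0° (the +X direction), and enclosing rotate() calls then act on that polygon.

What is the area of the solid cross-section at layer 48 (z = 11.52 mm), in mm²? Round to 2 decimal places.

680.36 mm²

At z = 11.52 mm: the cylinder: section is a regular 24-gon, circumradius r=11 (area = (24/2)·11.000²·sin(360°/24) = 375.81 mm²); the cube at (13.5, 8.5) is not intersected at this z (z outside [-0.5, 3]); the cylinder at (14.5, -3.5): section is a regular 24-gon, circumradius r=4.5 (area = (24/2)·4.500²·sin(360°/24) = 62.89 mm²); the cube at (0.5, 10) (footprint 4.5×8.5) is included at this height (area 38.25 mm²); Subtracting the remaining from the first: starting from the r=11 cylinder (375.81 mm²), the r=4.5 cylinder at (14.5, -3.5) partially overlaps it — only the 1.14 mm² overlap (of its 62.89 mm²) is removed, clipping the outline; the 4.5×8.5 cube at (0.5, 10) partially overlaps it — only the 2.30 mm² overlap (of its 38.25 mm²) is removed, clipping the outline — area = 372.36 mm²; the cube at (13.5, 4) (footprint 22×14) is included at this height (area 308.00 mm²); Combining (union): the 2 present regions are separate (no shared area or edge), so areas and boundary lengths simply add and each stays a separate island — area = 680.36 mm². Overall, the cross-section has 2 separate islands. Net area = 680.36 mm².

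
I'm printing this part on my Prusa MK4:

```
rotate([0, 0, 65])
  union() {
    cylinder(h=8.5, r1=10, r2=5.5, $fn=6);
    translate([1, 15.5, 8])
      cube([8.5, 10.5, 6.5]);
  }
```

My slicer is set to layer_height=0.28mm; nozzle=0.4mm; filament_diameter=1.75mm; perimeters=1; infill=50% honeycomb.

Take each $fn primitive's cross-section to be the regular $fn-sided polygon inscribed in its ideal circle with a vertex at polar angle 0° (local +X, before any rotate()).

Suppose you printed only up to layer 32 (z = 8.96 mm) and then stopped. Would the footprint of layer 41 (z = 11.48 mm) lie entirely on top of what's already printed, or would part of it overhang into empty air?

entirely on top

Compare the two slices. At z = 8.96: the cone is absent (z outside [0, 8.5]); the cube at (1, 15.5) (footprint 8.5×10.5) is included at this height (area 89.25 mm²); Merging all regions: only the 8.5×10.5 cube at (1, 15.5) is present, so the union is just that shape — area = 89.25 mm²; (whole slice rotated 65° about Z — lengths, areas and connectivity unchanged). At z = 11.48: the cone is absent (z outside [0, 8.5]); the cube at (1, 15.5) is present — its section is the full 8.5×10.5 rectangle (area 89.25 mm²); Merging all regions: only the 8.5×10.5 cube at (1, 15.5) is present, so the union is just that shape — area = 89.25 mm²; (rotated 65° about Z; rotation is an isometry so areas/perimeters/island counts are preserved). Checking containment: the cross-section at z = 11.48 is a subset of the cross-section at z = 8.96.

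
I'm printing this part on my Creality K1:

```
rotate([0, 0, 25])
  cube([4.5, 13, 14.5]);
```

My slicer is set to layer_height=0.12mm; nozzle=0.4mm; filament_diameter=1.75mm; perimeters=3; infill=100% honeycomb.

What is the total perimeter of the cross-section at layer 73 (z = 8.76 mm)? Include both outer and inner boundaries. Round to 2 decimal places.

35.00 mm

At z = 8.76 mm: the cube (footprint 4.5×13) is included at this height (perimeter 35.00 mm); (whole slice rotated 25° about Z — lengths, areas and connectivity unchanged). Overall, the cross-section is a single solid region. Total boundary length (outer) = 35.00 mm.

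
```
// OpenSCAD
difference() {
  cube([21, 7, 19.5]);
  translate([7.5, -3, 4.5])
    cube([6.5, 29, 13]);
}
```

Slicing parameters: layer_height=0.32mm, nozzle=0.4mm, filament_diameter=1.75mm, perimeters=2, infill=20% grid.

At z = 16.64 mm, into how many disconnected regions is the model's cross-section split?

At z = 16.64 mm: the cube is present — its section is the full 21×7 rectangle; the cube at (7.5, -3) (footprint 6.5×29) is included at this height; After the difference (first − rest): starting from the 21×7 cube, the 6.5×29 cube at (7.5, -3) partially overlaps it — only the 45.50 mm² overlap (of its 188.50 mm²) is removed, clipping the outline — 2 connected regions. The result has 2 disconnected regions.

2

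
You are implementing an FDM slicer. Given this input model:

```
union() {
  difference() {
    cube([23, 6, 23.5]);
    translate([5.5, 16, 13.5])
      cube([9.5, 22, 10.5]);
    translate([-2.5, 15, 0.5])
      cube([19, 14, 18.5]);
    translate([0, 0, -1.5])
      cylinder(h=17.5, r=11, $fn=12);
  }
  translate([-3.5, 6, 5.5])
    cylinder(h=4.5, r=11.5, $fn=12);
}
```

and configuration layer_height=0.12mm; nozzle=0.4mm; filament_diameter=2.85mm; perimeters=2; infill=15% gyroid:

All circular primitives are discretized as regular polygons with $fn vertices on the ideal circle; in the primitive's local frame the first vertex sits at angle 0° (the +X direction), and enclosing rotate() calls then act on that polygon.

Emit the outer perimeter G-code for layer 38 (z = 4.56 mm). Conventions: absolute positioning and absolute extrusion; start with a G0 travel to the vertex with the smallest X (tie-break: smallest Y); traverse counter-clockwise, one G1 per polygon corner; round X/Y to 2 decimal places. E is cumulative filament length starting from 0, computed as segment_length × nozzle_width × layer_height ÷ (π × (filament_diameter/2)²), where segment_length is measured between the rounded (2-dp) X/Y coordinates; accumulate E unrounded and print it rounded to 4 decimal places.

At z = 4.56 mm: the cube is present — its section is the full 23×6 rectangle; the cube at (5.5, 16) is absent (z outside [13.5, 24]); the cube at (-2.5, 15) (footprint 19×14) is included at this height; the r=11 cylinder gives a regular 12-gon of circumradius 11 (constant along its height); After the difference (first − rest): starting from the 23×6 cube, the 19×14 cube at (-2.5, 15) misses the remaining region (no effect); the r=11 cylinder partially overlaps it — only the 61.09 mm² overlap (of its 363.00 mm²) is removed, clipping the outline — 1 connected region; the cylinder at (-3.5, 6) is absent (z outside [5.5, 10]); Merging all regions: only that combined region is present, so the union is just that shape — 1 connected region. The outline is a single polygon with 5 vertices. Extrusion per mm of travel: 0.4 × 0.12 / (π × 1.425²) = 0.007524. Accumulating E over each segment gives final E = 0.2887.

G0 X9.03 Y6.00 Z4.56
G1 X9.53 Y5.50 E0.0053
G1 X11.00 Y0.00 E0.0482
G1 X23.00 Y0.00 E0.1384
G1 X23.00 Y6.00 E0.1836
G1 X9.03 Y6.00 E0.2887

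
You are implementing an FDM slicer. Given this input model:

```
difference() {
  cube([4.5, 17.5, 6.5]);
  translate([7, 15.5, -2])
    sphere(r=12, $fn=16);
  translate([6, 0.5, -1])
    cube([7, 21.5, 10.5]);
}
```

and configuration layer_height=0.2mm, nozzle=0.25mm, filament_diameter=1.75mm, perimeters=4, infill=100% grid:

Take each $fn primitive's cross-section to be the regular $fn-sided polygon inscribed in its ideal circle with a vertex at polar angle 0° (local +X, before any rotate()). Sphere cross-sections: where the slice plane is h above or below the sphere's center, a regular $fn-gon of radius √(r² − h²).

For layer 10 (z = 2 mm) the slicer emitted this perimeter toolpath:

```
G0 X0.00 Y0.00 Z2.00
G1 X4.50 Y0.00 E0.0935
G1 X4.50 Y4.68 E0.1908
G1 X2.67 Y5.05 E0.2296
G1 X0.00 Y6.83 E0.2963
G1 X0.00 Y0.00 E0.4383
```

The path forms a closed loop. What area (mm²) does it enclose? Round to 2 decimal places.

24.76 mm²

Apply the shoelace formula to the sequence of (X, Y) vertices; enclosed area = 24.76 mm².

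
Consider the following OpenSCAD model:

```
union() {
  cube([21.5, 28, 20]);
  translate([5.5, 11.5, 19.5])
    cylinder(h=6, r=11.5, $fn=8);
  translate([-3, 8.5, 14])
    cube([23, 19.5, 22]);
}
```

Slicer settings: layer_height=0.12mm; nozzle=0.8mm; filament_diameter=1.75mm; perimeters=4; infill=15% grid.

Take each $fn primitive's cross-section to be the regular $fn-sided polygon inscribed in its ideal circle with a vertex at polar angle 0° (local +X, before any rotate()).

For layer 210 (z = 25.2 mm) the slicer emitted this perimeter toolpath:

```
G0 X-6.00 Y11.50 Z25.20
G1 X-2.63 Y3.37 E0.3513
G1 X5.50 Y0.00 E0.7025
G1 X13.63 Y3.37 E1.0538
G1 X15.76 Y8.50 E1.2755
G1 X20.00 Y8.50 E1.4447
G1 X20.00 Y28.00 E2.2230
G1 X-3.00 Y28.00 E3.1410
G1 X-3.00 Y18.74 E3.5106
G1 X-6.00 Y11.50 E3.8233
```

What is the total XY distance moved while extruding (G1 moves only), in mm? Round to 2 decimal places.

95.79 mm

Sum the Euclidean lengths of each G1 segment: total = 95.79 mm.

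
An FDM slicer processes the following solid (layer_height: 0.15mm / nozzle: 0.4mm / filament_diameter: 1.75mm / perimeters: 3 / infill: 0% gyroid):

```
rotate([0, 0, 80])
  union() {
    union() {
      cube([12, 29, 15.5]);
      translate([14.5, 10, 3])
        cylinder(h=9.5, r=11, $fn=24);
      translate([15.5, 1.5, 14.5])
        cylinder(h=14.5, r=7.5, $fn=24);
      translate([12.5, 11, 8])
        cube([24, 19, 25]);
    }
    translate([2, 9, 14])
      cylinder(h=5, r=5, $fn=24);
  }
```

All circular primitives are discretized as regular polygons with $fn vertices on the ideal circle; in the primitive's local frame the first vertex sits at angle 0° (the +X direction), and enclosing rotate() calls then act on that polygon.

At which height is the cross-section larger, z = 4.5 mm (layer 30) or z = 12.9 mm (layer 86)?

Layer 30 (z = 4.5): the cube is present — its section is the full 12×29 rectangle (area 348.00 mm²); the cylinder at (14.5, 10): section is a regular 24-gon, circumradius r=11 (area = (24/2)·11.000²·sin(360°/24) = 375.81 mm²); the cylinder at (15.5, 1.5) does not reach this height (z outside [14.5, 29]); the cube at (12.5, 11) does not reach this height (z outside [8, 33]); Taking the union: the regions partially overlap — summed areas 723.81 mm² minus the doubly-counted overlap 133.03 mm² gives 590.78 mm² — area = 590.78 mm²; the cylinder at (2, 9) does not reach this height (z outside [14, 19]); Taking the union: only that combined region is present, so the union is just that shape — area = 590.78 mm²; (whole slice rotated 80° about Z — lengths, areas and connectivity unchanged). So its area = 590.78 mm². Layer 86 (z = 12.9): the 12×29 cube contributes its full rectangle (area 348.00 mm²); the cylinder at (14.5, 10) is not intersected at this z (z outside [3, 12.5]); the cylinder at (15.5, 1.5) does not reach this height (z outside [14.5, 29]); the cube at (12.5, 11) is present — its section is the full 24×19 rectangle (area 456.00 mm²); Merging all regions: the 2 present regions are separate (no shared area or edge), so areas and boundary lengths simply add and each stays a separate island — area = 804.00 mm²; the cylinder at (2, 9) does not reach this height (z outside [14, 19]); Combining (union): only that combined region is present, so the union is just that shape — area = 804.00 mm²; (whole slice rotated 80° about Z — lengths, areas and connectivity unchanged). So its area = 804.00 mm². Layer 86 is larger (804.00 vs 590.78 mm²).

layer 86 (z = 12.9 mm)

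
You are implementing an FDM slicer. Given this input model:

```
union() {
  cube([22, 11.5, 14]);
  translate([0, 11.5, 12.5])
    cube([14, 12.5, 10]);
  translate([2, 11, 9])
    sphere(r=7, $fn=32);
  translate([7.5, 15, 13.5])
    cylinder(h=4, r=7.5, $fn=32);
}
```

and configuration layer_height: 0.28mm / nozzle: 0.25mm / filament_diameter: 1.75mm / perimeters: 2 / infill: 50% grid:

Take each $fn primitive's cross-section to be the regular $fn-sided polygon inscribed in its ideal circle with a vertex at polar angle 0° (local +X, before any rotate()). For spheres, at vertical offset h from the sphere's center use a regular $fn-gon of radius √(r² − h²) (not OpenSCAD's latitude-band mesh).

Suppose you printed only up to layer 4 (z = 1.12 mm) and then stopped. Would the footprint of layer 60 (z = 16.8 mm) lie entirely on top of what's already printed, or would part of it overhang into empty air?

Compare the two slices. At z = 1.12: the cube (footprint 22×11.5) is included at this height (area 253.00 mm²); the cube at (0, 11.5) is absent (z outside [12.5, 22.5]); the sphere at (2, 11) does not reach this height (|z−center|=7.880 > r=7); the cylinder at (7.5, 15) is absent (z outside [13.5, 17.5]); Merging all regions: only the 22×11.5 cube is present, so the union is just that shape — area = 253.00 mm². At z = 16.8: the cube is not intersected at this z (z outside [0, 14]); the cube at (0, 11.5) (footprint 14×12.5) is included at this height (area 175.00 mm²); the sphere at (2, 11) does not reach this height (|z−center|=7.800 > r=7); the r=7.5 cylinder at (7.5, 15) gives a regular 32-gon of circumradius 7.5 (constant along its height) (area = (32/2)·7.500²·sin(360°/32) = 175.58 mm²); Merging all regions: the regions partially overlap — summed areas 350.58 mm² minus the doubly-counted overlap 133.28 mm² gives 217.30 mm² — area = 217.30 mm². Checking containment: at z = 16.8 the cross-section extends beyond the z = 1.12 cross-section by about 179.86 mm².

part overhangs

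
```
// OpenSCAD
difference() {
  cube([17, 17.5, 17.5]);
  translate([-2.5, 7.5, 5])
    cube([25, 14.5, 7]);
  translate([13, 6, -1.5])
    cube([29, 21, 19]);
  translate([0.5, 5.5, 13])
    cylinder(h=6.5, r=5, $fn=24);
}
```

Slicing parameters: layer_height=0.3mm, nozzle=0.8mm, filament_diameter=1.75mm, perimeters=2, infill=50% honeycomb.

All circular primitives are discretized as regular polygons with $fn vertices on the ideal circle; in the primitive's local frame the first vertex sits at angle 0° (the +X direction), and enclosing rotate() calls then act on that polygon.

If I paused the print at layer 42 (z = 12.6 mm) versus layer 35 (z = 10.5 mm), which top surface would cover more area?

Layer 42 (z = 12.6): the 17×17.5 cube contributes its full rectangle (area 297.50 mm²); the cube at (-2.5, 7.5) is not intersected at this z (z outside [5, 12]); the 29×21 cube at (13, 6) contributes its full rectangle (area 609.00 mm²); the cylinder at (0.5, 5.5) is not intersected at this z (z outside [13, 19.5]); Subtracting the remaining from the first: starting from the 17×17.5 cube (297.50 mm²), the 29×21 cube at (13, 6) partially overlaps it — only the 46.00 mm² overlap (of its 609.00 mm²) is removed, clipping the outline — area = 251.50 mm². So its area = 251.50 mm². Layer 35 (z = 10.5): the 17×17.5 cube contributes its full rectangle (area 297.50 mm²); the 25×14.5 cube at (-2.5, 7.5) contributes its full rectangle (area 362.50 mm²); the cube at (13, 6) (footprint 29×21) is included at this height (area 609.00 mm²); the cylinder at (0.5, 5.5) does not reach this height (z outside [13, 19.5]); Taking the first minus the rest: starting from the 17×17.5 cube (297.50 mm²), the 25×14.5 cube at (-2.5, 7.5) partially overlaps it — only the 170.00 mm² overlap (of its 362.50 mm²) is removed, clipping the outline; the 29×21 cube at (13, 6) partially overlaps it — only the 6.00 mm² overlap (of its 609.00 mm²) is removed, clipping the outline — area = 121.50 mm². So its area = 121.50 mm². Layer 42 is larger (251.50 vs 121.50 mm²).

layer 42 (z = 12.6 mm)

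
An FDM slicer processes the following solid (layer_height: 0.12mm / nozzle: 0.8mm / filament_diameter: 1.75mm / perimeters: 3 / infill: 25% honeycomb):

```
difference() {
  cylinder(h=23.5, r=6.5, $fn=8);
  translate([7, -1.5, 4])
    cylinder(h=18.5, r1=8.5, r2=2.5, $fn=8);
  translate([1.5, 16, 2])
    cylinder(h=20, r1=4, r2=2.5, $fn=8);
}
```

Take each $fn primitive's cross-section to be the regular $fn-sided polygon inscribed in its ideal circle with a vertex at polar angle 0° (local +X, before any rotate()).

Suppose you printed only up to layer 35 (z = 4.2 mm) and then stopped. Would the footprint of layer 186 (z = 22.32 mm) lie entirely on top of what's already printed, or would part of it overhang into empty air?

Compare the two slices. At z = 4.2: the r=6.5 cylinder gives a regular 8-gon of circumradius 6.5 (constant along its height) (area = (8/2)·6.500²·sin(360°/8) = 119.50 mm²); the cone at (7, -1.5) (r1=8.5→r2=2.5) has section circumradius 8.435 here — a regular 8-gon (area = (8/2)·8.435²·sin(360°/8) = 201.25 mm²); the cone at (1.5, 16) (r1=4→r2=2.5) has section circumradius 3.835 here — a regular 8-gon (area = (8/2)·3.835²·sin(360°/8) = 41.60 mm²); Taking the first minus the rest: starting from the r=6.5 cylinder (119.50 mm²), the cone at (7, -1.5) partially overlaps it — only the 59.57 mm² overlap (of its 201.25 mm²) is removed, clipping the outline; the cone at (1.5, 16) misses the remaining region (no effect) — area = 59.93 mm². At z = 22.32: the r=6.5 cylinder contributes a regular 8-gon of circumradius 6.5 (area = (8/2)·6.500²·sin(360°/8) = 119.50 mm²); the cone at (7, -1.5) contributes a regular 8-gon of circumradius 2.558 (interpolated between r1=8.5 and r2=2.5 at t=0.990) (area = (8/2)·2.558²·sin(360°/8) = 18.51 mm²); the cone at (1.5, 16) is absent (z outside [2, 22]); After the difference (first − rest): starting from the r=6.5 cylinder (119.50 mm²), the cone at (7, -1.5) partially overlaps it — only the 4.05 mm² overlap (of its 18.51 mm²) is removed, clipping the outline — area = 115.45 mm². Checking containment: at z = 22.32 the cross-section extends beyond the z = 4.2 cross-section by about 55.52 mm².

part overhangs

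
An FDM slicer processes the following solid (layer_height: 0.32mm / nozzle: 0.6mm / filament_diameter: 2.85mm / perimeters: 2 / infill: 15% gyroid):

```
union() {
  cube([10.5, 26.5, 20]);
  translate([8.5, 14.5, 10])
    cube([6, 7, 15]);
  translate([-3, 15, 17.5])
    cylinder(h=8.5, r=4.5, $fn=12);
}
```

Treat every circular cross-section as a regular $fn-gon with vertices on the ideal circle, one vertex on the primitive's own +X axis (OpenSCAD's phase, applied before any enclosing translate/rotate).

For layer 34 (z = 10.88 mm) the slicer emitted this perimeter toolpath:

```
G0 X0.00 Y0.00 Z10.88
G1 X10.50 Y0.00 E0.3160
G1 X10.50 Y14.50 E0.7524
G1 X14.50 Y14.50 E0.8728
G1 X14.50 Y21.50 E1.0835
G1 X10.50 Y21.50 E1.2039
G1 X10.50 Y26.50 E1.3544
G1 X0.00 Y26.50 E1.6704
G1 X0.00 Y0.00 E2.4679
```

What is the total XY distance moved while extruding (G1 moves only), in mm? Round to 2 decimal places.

Sum the Euclidean lengths of each G1 segment: total = 82.00 mm.

82.00 mm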